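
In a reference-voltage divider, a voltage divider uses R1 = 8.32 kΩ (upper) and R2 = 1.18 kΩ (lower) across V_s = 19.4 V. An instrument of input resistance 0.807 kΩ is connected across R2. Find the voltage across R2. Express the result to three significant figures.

V_out ≈ 1.06 V

The load sits in parallel with R2, giving an effective lower resistance R2' = R2·R_L/(R2+R_L) = 0.4792 kΩ.
Then V_out = V_s · R2'/(R1 + R2') = 19.4 × 0.4792/8.799 = 1.057 V.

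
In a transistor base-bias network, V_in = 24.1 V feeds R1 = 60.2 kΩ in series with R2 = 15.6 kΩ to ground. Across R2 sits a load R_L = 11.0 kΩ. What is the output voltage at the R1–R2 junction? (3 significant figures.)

V_out ≈ 2.33 V

The load sits in parallel with R2, giving an effective lower resistance R2' = R2·R_L/(R2+R_L) = 6.451 kΩ.
Now apply the divider: V_out = 24.1 × 0.09679 = 2.333 V.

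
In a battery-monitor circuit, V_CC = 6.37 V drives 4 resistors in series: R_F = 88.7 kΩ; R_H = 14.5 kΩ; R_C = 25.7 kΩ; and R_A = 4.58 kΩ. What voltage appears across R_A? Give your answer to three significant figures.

Series total: ΣR = 88.7 + 14.5 + 25.7 + 4.58 = 133.5 kΩ.
Voltage divider: V = V_CC · (4.580 / 133.5) = 6.37 × 0.03431 = 0.2186 V.

V ≈ 0.219 V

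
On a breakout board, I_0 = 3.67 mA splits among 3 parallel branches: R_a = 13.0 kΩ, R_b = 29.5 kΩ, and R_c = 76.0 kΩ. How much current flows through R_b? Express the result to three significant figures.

Conductances: ΣG = 1/13.0 + 1/29.5 + 1/76.0 = 0.1240 (1/kΩ).
By the current-divider rule, I = I_0 · G_k/ΣG = 3.67 × 0.2734 = 1.003 mA.

I ≈ 1.00 mA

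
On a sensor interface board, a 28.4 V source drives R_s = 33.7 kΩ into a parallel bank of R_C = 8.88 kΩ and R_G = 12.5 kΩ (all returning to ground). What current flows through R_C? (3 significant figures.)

Equivalent of the parallel group: R_p = 5.192 kΩ.
V_A = 28.4 × 5.192/38.89 = 3.791 V.
I(R_C) = V_A / R_C = 3.791/8.88 = 0.4269 mA.

I ≈ 0.427 mA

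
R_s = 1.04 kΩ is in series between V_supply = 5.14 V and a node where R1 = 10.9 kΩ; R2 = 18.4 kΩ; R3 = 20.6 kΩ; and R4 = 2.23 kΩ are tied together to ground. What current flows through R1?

I ≈ 0.283 mA

Equivalent of the parallel group: R_p = 1.555 kΩ.
V_A by voltage divider: V_A = 5.14 × 1.555/(1.04 + 1.555) = 3.080 V.
Branch current I = V_A/R1 = 3.080/10.9 = 0.2826 mA.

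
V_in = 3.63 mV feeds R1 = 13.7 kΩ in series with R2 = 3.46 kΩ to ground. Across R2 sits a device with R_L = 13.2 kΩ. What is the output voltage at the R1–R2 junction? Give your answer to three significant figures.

V_out ≈ 0.605 mV

The load sits in parallel with R2, giving an effective lower resistance R2' = R2·R_L/(R2+R_L) = 2.741 kΩ.
Then V_out = V_in · R2'/(R1 + R2') = 3.63 × 2.741/16.44 = 0.6053 mV.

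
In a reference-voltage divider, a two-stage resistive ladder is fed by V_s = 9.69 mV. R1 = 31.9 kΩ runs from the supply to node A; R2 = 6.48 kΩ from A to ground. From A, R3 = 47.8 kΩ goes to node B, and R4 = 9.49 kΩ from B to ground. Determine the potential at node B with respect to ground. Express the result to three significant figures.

The second stage (R3 + R4 = 57.29 kΩ) loads node A in parallel with R2.
Effective lower resistance at A: R2 ‖ 57.29 = 5.822 kΩ.
V_A = 9.69 × 5.822/(31.9 + 5.822) = 1.495 mV.
Then the unloaded second divider: V_B = V_A × R4/(R3+R4) = 1.495 × 0.1656 = 0.2477 mV.

V_B ≈ 0.248 mV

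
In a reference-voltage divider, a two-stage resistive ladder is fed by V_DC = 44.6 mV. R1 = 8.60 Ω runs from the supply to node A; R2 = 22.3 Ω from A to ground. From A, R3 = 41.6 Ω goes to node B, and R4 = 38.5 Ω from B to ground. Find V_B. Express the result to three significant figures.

V_B ≈ 14.4 mV

Looking into the second stage from A: R3 + R4 = 80.10 Ω appears in parallel with R2.
Effective lower resistance at A: R2 ‖ 80.10 = 17.44 Ω.
So V_A = 44.6 × 0.6698 = 29.87 mV.
Then the unloaded second divider: V_B = V_A × R4/(R3+R4) = 29.87 × 0.4806 = 14.36 mV.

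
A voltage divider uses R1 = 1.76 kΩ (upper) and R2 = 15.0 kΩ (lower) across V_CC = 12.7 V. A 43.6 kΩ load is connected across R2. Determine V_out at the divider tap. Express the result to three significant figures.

V_out ≈ 11.0 V

The load sits in parallel with R2, giving an effective lower resistance R2' = R2·R_L/(R2+R_L) = 11.16 kΩ.
Now apply the divider: V_out = 12.7 × 0.8638 = 10.97 V.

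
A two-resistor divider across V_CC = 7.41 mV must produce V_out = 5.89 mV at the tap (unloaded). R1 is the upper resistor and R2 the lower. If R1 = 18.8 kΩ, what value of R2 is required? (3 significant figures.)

V_out/V_CC = R2/(R1+R2) = 0.7949.
Rearranging, R2 = R1·k/(1−k) = 18.8 × 3.875 = 72.85 kΩ.

R2 ≈ 72.8 kΩ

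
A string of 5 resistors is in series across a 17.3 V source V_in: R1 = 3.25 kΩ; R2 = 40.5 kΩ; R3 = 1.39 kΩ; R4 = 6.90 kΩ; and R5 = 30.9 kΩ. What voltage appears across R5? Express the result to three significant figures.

ΣR = 3.25 + 40.5 + 1.39 + 6.90 + 30.9 = 82.94 kΩ.
By the voltage-divider rule, V = 17.3 × 30.90/82.94 = 6.445 V.

V ≈ 6.45 V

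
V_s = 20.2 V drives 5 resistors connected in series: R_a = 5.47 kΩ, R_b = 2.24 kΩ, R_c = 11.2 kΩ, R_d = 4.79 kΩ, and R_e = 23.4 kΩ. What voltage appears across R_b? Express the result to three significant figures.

V ≈ 0.961 V

ΣR = 5.47 + 2.24 + 11.2 + 4.79 + 23.4 = 47.10 kΩ.
Voltage divider: V = V_s · (2.240 / 47.10) = 20.2 × 0.04756 = 0.9607 V.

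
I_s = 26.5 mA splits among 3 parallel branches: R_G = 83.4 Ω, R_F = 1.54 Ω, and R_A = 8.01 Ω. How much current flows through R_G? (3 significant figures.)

I ≈ 0.404 mA

Conductances: ΣG = 1/83.4 + 1/1.54 + 1/8.01 = 0.7862 (1/Ω).
By the current-divider rule, I = I_s · G_k/ΣG = 26.5 × 0.01525 = 0.4042 mA.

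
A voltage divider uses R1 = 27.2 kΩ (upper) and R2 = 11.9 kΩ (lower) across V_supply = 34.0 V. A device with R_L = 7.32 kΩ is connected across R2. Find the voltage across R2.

V_out ≈ 4.86 V

First combine the lower leg with the load: R2 ‖ R_L = 4.532 kΩ.
Then V_out = V_supply · R2'/(R1 + R2') = 34.0 × 4.532/31.73 = 4.856 V.
(Unloaded it would be 10.3 V; the load pulls it down.)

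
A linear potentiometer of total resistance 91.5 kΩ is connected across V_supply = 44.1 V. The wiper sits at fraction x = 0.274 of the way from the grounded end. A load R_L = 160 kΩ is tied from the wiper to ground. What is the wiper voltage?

Lower segment x·R_p = 25.07 kΩ; upper segment (1−x)·R_p = 66.43 kΩ.
R_L loads the lower segment: effective lower R = 21.67 kΩ.
Loaded-divider output: V_out = 44.1 × 0.2460 = 10.85 V.

V_out ≈ 10.8 V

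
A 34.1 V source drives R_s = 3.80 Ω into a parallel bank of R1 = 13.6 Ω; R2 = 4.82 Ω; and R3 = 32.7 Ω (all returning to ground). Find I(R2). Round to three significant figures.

Equivalent of the parallel group: R_p = 3.209 Ω.
V_A by voltage divider: V_A = 34.1 × 3.209/(3.80 + 3.209) = 15.61 V.
I(R2) = V_A / R2 = 15.61/4.82 = 3.239 A.

I ≈ 3.24 A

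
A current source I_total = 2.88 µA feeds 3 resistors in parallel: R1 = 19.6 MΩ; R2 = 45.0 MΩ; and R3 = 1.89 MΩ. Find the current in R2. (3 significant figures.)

I ≈ 0.106 µA

Conductances: ΣG = 1/19.6 + 1/45.0 + 1/1.89 = 0.6023 (1/MΩ).
By the current-divider rule, I = I_total · G_k/ΣG = 2.88 × 0.03689 = 0.1063 µA.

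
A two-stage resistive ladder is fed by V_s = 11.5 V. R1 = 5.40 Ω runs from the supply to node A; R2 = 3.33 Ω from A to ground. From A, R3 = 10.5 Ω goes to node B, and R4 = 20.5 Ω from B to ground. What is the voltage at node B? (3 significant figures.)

Node A sees R2 in parallel with the series input of stage 2, R3 + R4 = 31.00 Ω.
R2 ‖ (R3+R4) = 3.007 Ω.
V_A = 11.5 × 3.007/(5.40 + 3.007) = 4.113 V.
Then the unloaded second divider: V_B = V_A × R4/(R3+R4) = 4.113 × 0.6613 = 2.720 V.

V_B ≈ 2.72 V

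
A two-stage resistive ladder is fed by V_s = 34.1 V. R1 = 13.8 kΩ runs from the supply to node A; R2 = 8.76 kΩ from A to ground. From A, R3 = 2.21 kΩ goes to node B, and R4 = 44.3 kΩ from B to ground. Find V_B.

Node A sees R2 in parallel with the series input of stage 2, R3 + R4 = 46.51 kΩ.
R2 ‖ (R3+R4) = 7.372 kΩ.
So V_A = 34.1 × 0.3482 = 11.87 V.
Stage 2 is unloaded, so V_B = V_A · R4/(R3+R4) = 11.87 × 44.3/46.51 = 11.31 V.

V_B ≈ 11.3 V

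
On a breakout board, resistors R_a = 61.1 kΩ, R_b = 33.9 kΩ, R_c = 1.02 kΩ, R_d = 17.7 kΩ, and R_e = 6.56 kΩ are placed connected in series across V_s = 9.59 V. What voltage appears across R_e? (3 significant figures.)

V ≈ 0.523 V

ΣR = 61.1 + 33.9 + 1.02 + 17.7 + 6.56 = 120.3 kΩ.
V = V_s · R/ΣR = 9.59 × 0.05454 = 0.5230 V.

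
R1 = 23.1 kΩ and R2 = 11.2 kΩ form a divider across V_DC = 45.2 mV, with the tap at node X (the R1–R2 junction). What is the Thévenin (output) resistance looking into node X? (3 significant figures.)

R_th ≈ 7.54 kΩ

With V_DC suppressed (replaced by a short), R_th = R1 ‖ R2 = (23.10 × 11.2)/(23.10 + 11.2) = 7.543 kΩ.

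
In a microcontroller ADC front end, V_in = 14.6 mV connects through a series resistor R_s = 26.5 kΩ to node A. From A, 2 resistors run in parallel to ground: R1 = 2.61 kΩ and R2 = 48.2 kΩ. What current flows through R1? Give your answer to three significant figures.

I ≈ 0.478 µA

Equivalent of the parallel group: R_p = 2.476 kΩ.
Node voltage V_A = V_in · R_p/(R_s + R_p) = 14.6 × 0.08545 = 1.248 mV.
Branch current I = V_A/R1 = 1.248/2.61 = 0.4780 µA.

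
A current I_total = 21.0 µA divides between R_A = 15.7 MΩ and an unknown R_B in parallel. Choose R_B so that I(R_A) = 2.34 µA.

R_B ≈ 1.97 MΩ

Two-branch current divider: I_A = I_total · R_B/(R_A + R_B).
2.34/21.0 = R_B/(R_A + R_B) → R_B = R_A · (0.1114)/(1 − 0.1114) = 15.7 × 0.1254 = 1.969 MΩ.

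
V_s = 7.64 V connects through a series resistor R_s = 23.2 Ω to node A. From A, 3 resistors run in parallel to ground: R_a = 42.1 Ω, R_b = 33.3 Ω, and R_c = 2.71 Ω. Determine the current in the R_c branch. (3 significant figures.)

Equivalent of the parallel group: R_p = 2.365 Ω.
V_A by voltage divider: V_A = 7.64 × 2.365/(23.2 + 2.365) = 0.7068 V.
I(R_c) = V_A / R_c = 0.7068/2.71 = 0.2608 A.

I ≈ 0.261 A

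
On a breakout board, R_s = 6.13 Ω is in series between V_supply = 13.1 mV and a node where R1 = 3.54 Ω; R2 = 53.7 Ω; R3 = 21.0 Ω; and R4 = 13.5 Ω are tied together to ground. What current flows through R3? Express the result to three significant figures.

I ≈ 0.174 mA

Parallel bank: R_p = 1/(1/3.54 + 1/53.7 + 1/21.0 + 1/13.5) = 2.365 Ω.
V_A by voltage divider: V_A = 13.1 × 2.365/(6.13 + 2.365) = 3.647 mV.
I(R3) = V_A / R3 = 3.647/21.0 = 0.1737 mA.
(Check via current divider: I_total = 1.542 mA; share G_k/ΣG = 0.1126 → same result.)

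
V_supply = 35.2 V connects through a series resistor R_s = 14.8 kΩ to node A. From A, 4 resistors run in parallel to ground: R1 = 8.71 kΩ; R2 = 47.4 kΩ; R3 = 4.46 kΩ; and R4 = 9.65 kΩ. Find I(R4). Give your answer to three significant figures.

Equivalent of the parallel group: R_p = 2.156 kΩ.
V_A by voltage divider: V_A = 35.2 × 2.156/(14.8 + 2.156) = 4.476 V.
Branch current I = V_A/R4 = 4.476/9.65 = 0.4639 mA.

I ≈ 0.464 mA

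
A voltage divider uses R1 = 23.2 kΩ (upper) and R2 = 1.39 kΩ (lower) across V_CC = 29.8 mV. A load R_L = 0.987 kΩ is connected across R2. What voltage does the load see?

R2 ‖ R_L = (1.39 × 0.987)/(1.39 + 0.987) = 0.5772 kΩ.
Now apply the divider: V_out = 29.8 × 0.02427 = 0.7234 mV.

V_out ≈ 0.723 mV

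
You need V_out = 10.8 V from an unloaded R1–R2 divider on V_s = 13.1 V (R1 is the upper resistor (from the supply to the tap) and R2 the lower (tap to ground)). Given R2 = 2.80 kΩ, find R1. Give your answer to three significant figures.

R1 ≈ 0.596 kΩ

V_out/V_s = R2/(R1+R2) = 0.8244.
Rearranging, R1 = R2·(1−k)/k = 2.80 × 0.2130 = 0.5963 kΩ.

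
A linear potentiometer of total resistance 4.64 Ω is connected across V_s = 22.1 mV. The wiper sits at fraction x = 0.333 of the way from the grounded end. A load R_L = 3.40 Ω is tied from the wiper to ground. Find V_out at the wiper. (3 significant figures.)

V_out ≈ 5.65 mV

The pot divides into 3.095 Ω above the wiper and 1.545 Ω below.
R_L loads the lower segment: effective lower R = 1.062 Ω.
V_out = 22.1 × 1.062/(3.095 + 1.062) = 5.647 mV.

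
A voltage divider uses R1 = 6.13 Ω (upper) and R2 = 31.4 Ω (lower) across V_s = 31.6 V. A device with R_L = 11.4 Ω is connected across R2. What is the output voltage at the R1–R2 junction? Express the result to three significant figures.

R2 ‖ R_L = (31.4 × 11.4)/(31.4 + 11.4) = 8.364 Ω.
Voltage divider with the loaded lower leg: V_out = 31.6 × 8.364/(6.13 + 8.364) = 31.6 × 0.5771 = 18.23 V.

V_out ≈ 18.2 V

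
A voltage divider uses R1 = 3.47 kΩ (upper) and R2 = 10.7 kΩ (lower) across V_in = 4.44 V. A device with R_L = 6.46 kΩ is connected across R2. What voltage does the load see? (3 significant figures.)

First combine the lower leg with the load: R2 ‖ R_L = 4.028 kΩ.
Voltage divider with the loaded lower leg: V_out = 4.44 × 4.028/(3.47 + 4.028) = 4.44 × 0.5372 = 2.385 V.

V_out ≈ 2.39 V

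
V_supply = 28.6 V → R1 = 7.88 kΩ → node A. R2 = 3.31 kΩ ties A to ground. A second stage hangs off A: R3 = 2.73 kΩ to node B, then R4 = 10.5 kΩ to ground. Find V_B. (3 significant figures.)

V_B ≈ 5.71 V

Looking into the second stage from A: R3 + R4 = 13.23 kΩ appears in parallel with R2.
R2 ‖ (R3+R4) = 2.648 kΩ.
First divider: V_A = V_supply · 2.648/(7.88 + 2.648) = 7.193 V.
Then the unloaded second divider: V_B = V_A × R4/(R3+R4) = 7.193 × 0.7937 = 5.708 V.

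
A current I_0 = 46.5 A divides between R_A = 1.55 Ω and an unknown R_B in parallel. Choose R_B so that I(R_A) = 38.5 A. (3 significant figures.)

In a two-way split, I_A/I_0 = R_B/(R_A + R_B).
With f = 0.8280, R_B = R_A · f/(1−f) = 1.55 × 4.813 = 7.459 Ω.

R_B ≈ 7.46 Ω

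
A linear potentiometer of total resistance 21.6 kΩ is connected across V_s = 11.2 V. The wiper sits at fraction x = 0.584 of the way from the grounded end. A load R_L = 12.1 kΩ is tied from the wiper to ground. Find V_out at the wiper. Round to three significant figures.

V_out ≈ 4.56 V

Split the track: R_lower = x·R_p = 12.61 kΩ, R_upper = (1−x)·R_p = 8.986 kΩ.
R_L loads the lower segment: effective lower R = 6.176 kΩ.
Then V_out = V_s · 6.176/(8.986 + 6.176) = 4.562 V.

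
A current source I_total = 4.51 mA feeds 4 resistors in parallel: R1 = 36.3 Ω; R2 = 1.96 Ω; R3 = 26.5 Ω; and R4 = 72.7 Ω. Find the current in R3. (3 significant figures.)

I ≈ 0.289 mA

Conductances: ΣG = 1/36.3 + 1/1.96 + 1/26.5 + 1/72.7 = 0.5892 (1/Ω).
By the current-divider rule, I = I_total · G_k/ΣG = 4.51 × 0.06404 = 0.2888 mA.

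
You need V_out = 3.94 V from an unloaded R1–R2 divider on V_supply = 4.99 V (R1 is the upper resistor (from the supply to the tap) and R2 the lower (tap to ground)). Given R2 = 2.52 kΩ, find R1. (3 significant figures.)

The divider ratio is R2/(R1+R2) = 3.94/4.99 = 0.7896.
Rearranging, R1 = R2·(1−k)/k = 2.52 × 0.2665 = 0.6716 kΩ.

R1 ≈ 0.672 kΩ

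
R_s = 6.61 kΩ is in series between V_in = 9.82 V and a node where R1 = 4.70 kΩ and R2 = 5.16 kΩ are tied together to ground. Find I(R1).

I ≈ 0.567 mA

Combine the parallel branches: R_p = (1/4.70 + 1/5.16)⁻¹ = 2.460 kΩ.
V_A by voltage divider: V_A = 9.82 × 2.460/(6.61 + 2.460) = 2.663 V.
Branch current I = V_A/R1 = 2.663/4.70 = 0.5666 mA.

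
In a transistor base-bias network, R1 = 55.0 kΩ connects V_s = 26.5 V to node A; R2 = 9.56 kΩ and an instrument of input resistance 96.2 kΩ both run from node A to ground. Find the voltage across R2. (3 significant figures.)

V_out ≈ 3.62 V

R2 ‖ R_L = (9.56 × 96.2)/(9.56 + 96.2) = 8.696 kΩ.
Voltage divider with the loaded lower leg: V_out = 26.5 × 8.696/(55.0 + 8.696) = 26.5 × 0.1365 = 3.618 V.
(Unloaded it would be 3.92 V; the load pulls it down.)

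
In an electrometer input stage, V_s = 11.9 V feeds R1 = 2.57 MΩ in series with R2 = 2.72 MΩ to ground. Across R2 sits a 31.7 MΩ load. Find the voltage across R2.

V_out ≈ 5.87 V

The load sits in parallel with R2, giving an effective lower resistance R2' = R2·R_L/(R2+R_L) = 2.505 MΩ.
Then V_out = V_s · R2'/(R1 + R2') = 11.9 × 2.505/5.075 = 5.874 V.
(Unloaded it would be 6.12 V; the load pulls it down.)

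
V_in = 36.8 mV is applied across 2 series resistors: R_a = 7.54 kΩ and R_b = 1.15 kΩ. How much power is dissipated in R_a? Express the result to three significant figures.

P ≈ 135 nW

Series current I = V_in/ΣR = 36.8/8.690 = 4.235 µA.
V(R_a) = I·R = 31.93 mV; P = V·I = 31.93 × 4.235 = 135.2 nW.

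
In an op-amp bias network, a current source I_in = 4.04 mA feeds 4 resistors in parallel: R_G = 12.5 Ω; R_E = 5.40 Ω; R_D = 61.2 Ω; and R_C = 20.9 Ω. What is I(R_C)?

Total conductance ΣG = 1/12.5 + 1/5.40 + 1/61.2 + 1/20.9 = 0.3294 (units of 1/Ω).
By the current-divider rule, I = I_in · G_k/ΣG = 4.04 × 0.1453 = 0.5869 mA.

I ≈ 0.587 mA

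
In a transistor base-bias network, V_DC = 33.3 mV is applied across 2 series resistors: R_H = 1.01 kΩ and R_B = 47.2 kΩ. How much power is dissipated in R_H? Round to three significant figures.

P ≈ 0.482 nW

The common current is I = 33.3/48.21 = 0.6907 µA.
P(R_H) = I²·R_H = (0.6907)² × 1.01 = 0.4819 nW.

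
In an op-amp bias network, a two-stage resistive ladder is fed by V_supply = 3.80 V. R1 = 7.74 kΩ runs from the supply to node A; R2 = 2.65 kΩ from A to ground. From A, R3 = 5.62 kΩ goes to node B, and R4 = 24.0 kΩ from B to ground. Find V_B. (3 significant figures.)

Node A sees R2 in parallel with the series input of stage 2, R3 + R4 = 29.62 kΩ.
Effective lower resistance at A: R2 ‖ 29.62 = 2.432 kΩ.
So V_A = 3.80 × 0.2391 = 0.9086 V.
Stage 2 is unloaded, so V_B = V_A · R4/(R3+R4) = 0.9086 × 24.0/29.62 = 0.7362 V.

V_B ≈ 0.736 V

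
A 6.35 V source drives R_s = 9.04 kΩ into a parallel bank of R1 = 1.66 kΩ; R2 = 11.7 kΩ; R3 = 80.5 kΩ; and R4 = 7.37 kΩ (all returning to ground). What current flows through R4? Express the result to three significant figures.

I ≈ 0.101 mA

Combine the parallel branches: R_p = (1/1.66 + 1/11.7 + 1/80.5 + 1/7.37)⁻¹ = 1.196 kΩ.
V_A by voltage divider: V_A = 6.35 × 1.196/(9.04 + 1.196) = 0.7421 V.
I(R4) = V_A / R4 = 0.7421/7.37 = 0.1007 mA.
(Check via current divider: I_total = 0.6203 mA; share G_k/ΣG = 0.1623 → same result.)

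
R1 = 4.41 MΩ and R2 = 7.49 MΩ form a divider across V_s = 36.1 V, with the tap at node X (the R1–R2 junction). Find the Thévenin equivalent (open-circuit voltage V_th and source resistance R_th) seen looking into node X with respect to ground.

V_th is the unloaded tap voltage: V_s · R2/(R1+R2) = 36.1 × 0.6294 = 22.72 V.
Zeroing V_s shorts the top of R1 to ground, so R_th = R1 ‖ R2 = 2.776 MΩ.

V_th ≈ 22.7 V, R_th ≈ 2.78 MΩ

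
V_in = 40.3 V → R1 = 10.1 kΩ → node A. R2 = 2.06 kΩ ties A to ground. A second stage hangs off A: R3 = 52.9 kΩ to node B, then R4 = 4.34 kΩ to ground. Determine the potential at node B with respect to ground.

V_B ≈ 0.503 V

Looking into the second stage from A: R3 + R4 = 57.24 kΩ appears in parallel with R2.
R2 ‖ (R3+R4) = 1.988 kΩ.
First divider: V_A = V_in · 1.988/(10.1 + 1.988) = 6.629 V.
Then the unloaded second divider: V_B = V_A × R4/(R3+R4) = 6.629 × 0.07582 = 0.5026 V.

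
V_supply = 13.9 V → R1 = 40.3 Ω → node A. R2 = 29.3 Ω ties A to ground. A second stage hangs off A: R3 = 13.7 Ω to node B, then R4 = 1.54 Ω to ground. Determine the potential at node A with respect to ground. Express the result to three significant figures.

Node A sees R2 in parallel with the series input of stage 2, R3 + R4 = 15.24 Ω.
R2 ‖ (R3+R4) = 10.03 Ω.
So V_A = 13.9 × 0.1992 = 2.769 V.

V_A ≈ 2.77 V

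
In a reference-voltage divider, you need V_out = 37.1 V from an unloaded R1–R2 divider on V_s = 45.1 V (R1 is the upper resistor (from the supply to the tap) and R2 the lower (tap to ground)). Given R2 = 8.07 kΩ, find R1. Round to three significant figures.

R1 ≈ 1.74 kΩ

Required fraction k = V_out/V_s = 0.8226.
So R1 = R2 · (V_s/V_out − 1) = 8.07 × (45.1/37.1 − 1) = 8.07 × 0.2156 = 1.740 kΩ.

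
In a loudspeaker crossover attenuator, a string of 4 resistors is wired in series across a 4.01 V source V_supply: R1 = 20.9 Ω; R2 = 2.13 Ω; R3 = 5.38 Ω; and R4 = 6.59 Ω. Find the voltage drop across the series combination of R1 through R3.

Series total: ΣR = 20.9 + 2.13 + 5.38 + 6.59 = 35.00 Ω.
R_{R1..R3} = 20.9 + 2.13 + 5.38 = 28.41 Ω.
Voltage divider: V = V_supply · (28.41 / 35.00) = 4.01 × 0.8117 = 3.255 V.

V ≈ 3.25 V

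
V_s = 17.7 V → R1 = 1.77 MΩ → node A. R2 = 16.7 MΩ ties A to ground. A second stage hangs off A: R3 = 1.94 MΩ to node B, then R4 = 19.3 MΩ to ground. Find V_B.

Node A sees R2 in parallel with the series input of stage 2, R3 + R4 = 21.24 MΩ.
Effective lower resistance at A: R2 ‖ 21.24 = 9.349 MΩ.
First divider: V_A = V_s · 9.349/(1.77 + 9.349) = 14.88 V.
Stage 2 is unloaded, so V_B = V_A · R4/(R3+R4) = 14.88 × 19.3/21.24 = 13.52 V.

V_B ≈ 13.5 V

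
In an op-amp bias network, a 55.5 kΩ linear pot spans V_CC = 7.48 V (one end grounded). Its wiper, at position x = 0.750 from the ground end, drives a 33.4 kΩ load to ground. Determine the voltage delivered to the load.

V_out ≈ 4.28 V

The pot divides into 13.88 kΩ above the wiper and 41.62 kΩ below.
(x·R_p) ‖ R_L = 18.53 kΩ.
Loaded-divider output: V_out = 7.48 × 0.5718 = 4.277 V.
(Unloaded: V_out = x·V_CC = 5.61 V.)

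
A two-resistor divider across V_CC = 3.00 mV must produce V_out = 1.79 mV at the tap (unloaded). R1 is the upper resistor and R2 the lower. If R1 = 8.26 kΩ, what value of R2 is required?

R2 ≈ 12.2 kΩ

V_out/V_CC = R2/(R1+R2) = 0.5967.
Rearranging, R2 = R1·k/(1−k) = 8.26 × 1.479 = 12.22 kΩ.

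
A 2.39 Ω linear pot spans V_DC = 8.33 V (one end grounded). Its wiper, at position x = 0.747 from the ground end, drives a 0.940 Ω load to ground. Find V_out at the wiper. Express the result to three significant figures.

The pot divides into 0.6047 Ω above the wiper and 1.785 Ω below.
(x·R_p) ‖ R_L = 0.6158 Ω.
Then V_out = V_DC · 0.6158/(0.6047 + 0.6158) = 4.203 V.
(Unloaded: V_out = x·V_DC = 6.22 V.)

V_out ≈ 4.20 V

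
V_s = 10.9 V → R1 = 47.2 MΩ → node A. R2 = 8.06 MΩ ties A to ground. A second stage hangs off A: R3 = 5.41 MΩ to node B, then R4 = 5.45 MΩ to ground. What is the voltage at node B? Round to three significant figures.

V_B ≈ 0.488 V

The second stage (R3 + R4 = 10.86 MΩ) loads node A in parallel with R2.
Effective lower resistance at A: R2 ‖ 10.86 = 4.626 MΩ.
First divider: V_A = V_s · 4.626/(47.2 + 4.626) = 0.9730 V.
Then the unloaded second divider: V_B = V_A × R4/(R3+R4) = 0.9730 × 0.5018 = 0.4883 V.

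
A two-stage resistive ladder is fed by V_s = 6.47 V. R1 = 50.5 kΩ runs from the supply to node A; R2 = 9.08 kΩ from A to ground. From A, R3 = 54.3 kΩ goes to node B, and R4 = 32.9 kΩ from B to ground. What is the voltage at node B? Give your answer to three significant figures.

V_B ≈ 0.342 V

Node A sees R2 in parallel with the series input of stage 2, R3 + R4 = 87.20 kΩ.
Effective lower resistance at A: R2 ‖ 87.20 = 8.224 kΩ.
V_A = 6.47 × 8.224/(50.5 + 8.224) = 0.9061 V.
Then the unloaded second divider: V_B = V_A × R4/(R3+R4) = 0.9061 × 0.3773 = 0.3419 V.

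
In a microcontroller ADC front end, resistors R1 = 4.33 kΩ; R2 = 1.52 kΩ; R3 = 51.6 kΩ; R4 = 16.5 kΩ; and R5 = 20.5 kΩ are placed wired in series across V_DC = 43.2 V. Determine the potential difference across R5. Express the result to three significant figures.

Total series resistance ΣR = 4.33 + 1.52 + 51.6 + 16.5 + 20.5 = 94.45 kΩ.
Voltage divider: V = V_DC · (20.50 / 94.45) = 43.2 × 0.2170 = 9.376 V.

V ≈ 9.38 V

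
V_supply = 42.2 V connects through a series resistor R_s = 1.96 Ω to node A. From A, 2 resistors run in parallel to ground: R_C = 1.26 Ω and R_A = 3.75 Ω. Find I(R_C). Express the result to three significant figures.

Parallel bank: R_p = 1/(1/1.26 + 1/3.75) = 0.9431 Ω.
Node voltage V_A = V_supply · R_p/(R_s + R_p) = 42.2 × 0.3249 = 13.71 V.
Branch current I = V_A/R_C = 13.71/1.26 = 10.88 A.
(Equivalently: I_total = 14.54 A, then current-divider fraction G_k/ΣG = 0.7485.)

I ≈ 10.9 A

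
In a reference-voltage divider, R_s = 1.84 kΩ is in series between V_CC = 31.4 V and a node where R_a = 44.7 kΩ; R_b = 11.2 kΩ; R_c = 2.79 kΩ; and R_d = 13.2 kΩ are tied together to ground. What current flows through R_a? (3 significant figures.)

I ≈ 0.350 mA

Combine the parallel branches: R_p = (1/44.7 + 1/11.2 + 1/2.79 + 1/13.2)⁻¹ = 1.832 kΩ.
V_A by voltage divider: V_A = 31.4 × 1.832/(1.84 + 1.832) = 15.67 V.
I(R_a) = V_A / R_a = 15.67/44.7 = 0.3505 mA.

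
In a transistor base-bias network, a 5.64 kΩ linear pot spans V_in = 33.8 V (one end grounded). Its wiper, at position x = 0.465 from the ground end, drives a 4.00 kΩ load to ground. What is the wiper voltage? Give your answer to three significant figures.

V_out ≈ 11.6 V

Split the track: R_lower = x·R_p = 2.623 kΩ, R_upper = (1−x)·R_p = 3.017 kΩ.
(x·R_p) ‖ R_L = 1.584 kΩ.
Loaded-divider output: V_out = 33.8 × 0.3442 = 11.64 V.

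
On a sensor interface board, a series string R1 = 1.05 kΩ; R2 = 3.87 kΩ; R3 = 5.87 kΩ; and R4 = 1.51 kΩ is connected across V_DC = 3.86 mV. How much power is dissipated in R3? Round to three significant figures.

ΣR = 12.30 kΩ → I = 3.86/12.30 = 0.3138 µA.
V(R3) = I·R = 1.842 mV; P = V·I = 1.842 × 0.3138 = 0.5781 nW.

P ≈ 0.578 nW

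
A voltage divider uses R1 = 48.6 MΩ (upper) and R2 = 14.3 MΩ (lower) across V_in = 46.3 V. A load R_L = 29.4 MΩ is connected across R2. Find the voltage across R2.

The load sits in parallel with R2, giving an effective lower resistance R2' = R2·R_L/(R2+R_L) = 9.621 MΩ.
Voltage divider with the loaded lower leg: V_out = 46.3 × 9.621/(48.6 + 9.621) = 46.3 × 0.1652 = 7.651 V.
(Unloaded it would be 10.5 V; the load pulls it down.)

V_out ≈ 7.65 V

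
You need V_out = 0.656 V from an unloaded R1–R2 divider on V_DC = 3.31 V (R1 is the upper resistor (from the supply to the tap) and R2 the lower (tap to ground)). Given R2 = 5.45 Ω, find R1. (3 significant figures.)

The divider ratio is R2/(R1+R2) = 0.656/3.31 = 0.1982.
Rearranging, R1 = R2·(1−k)/k = 5.45 × 4.046 = 22.05 Ω.

R1 ≈ 22.0 Ω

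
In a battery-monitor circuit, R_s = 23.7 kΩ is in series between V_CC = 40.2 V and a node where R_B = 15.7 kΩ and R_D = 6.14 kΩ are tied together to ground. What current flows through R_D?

Combine the parallel branches: R_p = (1/15.7 + 1/6.14)⁻¹ = 4.414 kΩ.
V_A by voltage divider: V_A = 40.2 × 4.414/(23.7 + 4.414) = 6.311 V.
Branch current I = V_A/R_D = 6.311/6.14 = 1.028 mA.

I ≈ 1.03 mA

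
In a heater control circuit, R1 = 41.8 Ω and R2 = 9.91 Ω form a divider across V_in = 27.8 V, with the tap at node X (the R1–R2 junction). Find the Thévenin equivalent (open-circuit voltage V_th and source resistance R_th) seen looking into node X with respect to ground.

V_th ≈ 5.33 V, R_th ≈ 8.01 Ω

Open-circuit (no load on X): V_th = V_in · R2/(R1 + R2) = 27.8 × 9.91/(41.80 + 9.91) = 5.328 V.
Zeroing V_in shorts the top of R1 to ground, so R_th = R1 ‖ R2 = 8.011 Ω.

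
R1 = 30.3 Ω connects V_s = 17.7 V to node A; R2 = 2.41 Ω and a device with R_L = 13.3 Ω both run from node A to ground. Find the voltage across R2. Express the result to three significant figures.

V_out ≈ 1.12 V

First combine the lower leg with the load: R2 ‖ R_L = 2.040 Ω.
Voltage divider with the loaded lower leg: V_out = 17.7 × 2.040/(30.3 + 2.040) = 17.7 × 0.06309 = 1.117 V.
(Unloaded it would be 1.30 V; the load pulls it down.)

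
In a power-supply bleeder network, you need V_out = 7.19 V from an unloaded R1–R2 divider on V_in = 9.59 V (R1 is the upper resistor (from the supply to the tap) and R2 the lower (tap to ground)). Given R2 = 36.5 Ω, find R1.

R1 ≈ 12.2 Ω

The divider ratio is R2/(R1+R2) = 7.19/9.59 = 0.7497.
R1 = R2·(1/k − 1) = 36.5 × 0.3338 = 12.18 Ω.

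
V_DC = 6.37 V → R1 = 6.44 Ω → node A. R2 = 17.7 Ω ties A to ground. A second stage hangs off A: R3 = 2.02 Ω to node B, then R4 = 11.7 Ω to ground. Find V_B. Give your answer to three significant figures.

Node A sees R2 in parallel with the series input of stage 2, R3 + R4 = 13.72 Ω.
Effective lower resistance at A: R2 ‖ 13.72 = 7.729 Ω.
First divider: V_A = V_DC · 7.729/(6.44 + 7.729) = 3.475 V.
Stage 2 is unloaded, so V_B = V_A · R4/(R3+R4) = 3.475 × 11.7/13.72 = 2.963 V.

V_B ≈ 2.96 V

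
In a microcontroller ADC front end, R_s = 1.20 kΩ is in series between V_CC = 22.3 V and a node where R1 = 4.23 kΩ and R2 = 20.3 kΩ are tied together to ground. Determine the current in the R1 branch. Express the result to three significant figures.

I ≈ 3.93 mA

Parallel bank: R_p = 1/(1/4.23 + 1/20.3) = 3.501 kΩ.
Node voltage V_A = V_CC · R_p/(R_s + R_p) = 22.3 × 0.7447 = 16.61 V.
Branch current I = V_A/R1 = 16.61/4.23 = 3.926 mA.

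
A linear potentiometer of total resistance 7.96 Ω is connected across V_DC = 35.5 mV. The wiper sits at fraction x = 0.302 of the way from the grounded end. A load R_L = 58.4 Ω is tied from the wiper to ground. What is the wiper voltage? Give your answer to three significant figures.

Split the track: R_lower = x·R_p = 2.404 Ω, R_upper = (1−x)·R_p = 5.556 Ω.
Lower segment in parallel with the load: 2.404 ‖ 58.4 = 2.309 Ω.
V_out = 35.5 × 2.309/(5.556 + 2.309) = 10.42 mV.

V_out ≈ 10.4 mV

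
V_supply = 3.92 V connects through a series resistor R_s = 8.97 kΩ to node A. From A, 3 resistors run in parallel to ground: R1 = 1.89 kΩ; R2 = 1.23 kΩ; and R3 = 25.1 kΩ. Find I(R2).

I ≈ 0.238 mA

Equivalent of the parallel group: R_p = 0.7236 kΩ.
V_A by voltage divider: V_A = 3.92 × 0.7236/(8.97 + 0.7236) = 0.2926 V.
I(R2) = V_A / R2 = 0.2926/1.23 = 0.2379 mA.
(Check via current divider: I_total = 0.4044 mA; share G_k/ΣG = 0.5883 → same result.)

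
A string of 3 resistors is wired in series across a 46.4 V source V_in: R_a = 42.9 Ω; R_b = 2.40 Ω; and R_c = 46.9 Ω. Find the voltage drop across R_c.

Series total: ΣR = 42.9 + 2.40 + 46.9 = 92.20 Ω.
V = V_in · R/ΣR = 46.4 × 0.5087 = 23.60 V.

V ≈ 23.6 V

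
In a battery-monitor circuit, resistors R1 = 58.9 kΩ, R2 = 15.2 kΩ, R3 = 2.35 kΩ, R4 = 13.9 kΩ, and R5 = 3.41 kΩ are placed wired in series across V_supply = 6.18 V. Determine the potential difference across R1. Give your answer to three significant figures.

ΣR = 58.9 + 15.2 + 2.35 + 13.9 + 3.41 = 93.76 kΩ.
Voltage divider: V = V_supply · (58.90 / 93.76) = 6.18 × 0.6282 = 3.882 V.

V ≈ 3.88 V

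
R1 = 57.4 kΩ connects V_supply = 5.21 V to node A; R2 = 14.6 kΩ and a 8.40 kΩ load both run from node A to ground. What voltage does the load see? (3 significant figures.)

V_out ≈ 0.443 V

The load sits in parallel with R2, giving an effective lower resistance R2' = R2·R_L/(R2+R_L) = 5.332 kΩ.
Then V_out = V_supply · R2'/(R1 + R2') = 5.21 × 5.332/62.73 = 0.4428 V.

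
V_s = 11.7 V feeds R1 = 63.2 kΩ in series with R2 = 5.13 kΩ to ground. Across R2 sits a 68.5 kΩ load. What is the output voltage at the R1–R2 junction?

The load sits in parallel with R2, giving an effective lower resistance R2' = R2·R_L/(R2+R_L) = 4.773 kΩ.
Now apply the divider: V_out = 11.7 × 0.07021 = 0.8215 V.
(Unloaded it would be 0.878 V; the load pulls it down.)

V_out ≈ 0.821 V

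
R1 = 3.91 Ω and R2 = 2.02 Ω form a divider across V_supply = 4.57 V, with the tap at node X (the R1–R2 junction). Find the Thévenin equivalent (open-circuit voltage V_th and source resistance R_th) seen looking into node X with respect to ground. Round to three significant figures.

V_th is the unloaded tap voltage: V_supply · R2/(R1+R2) = 4.57 × 0.3406 = 1.557 V.
With V_supply suppressed (replaced by a short), R_th = R1 ‖ R2 = (3.910 × 2.02)/(3.910 + 2.02) = 1.332 Ω.

V_th ≈ 1.56 V, R_th ≈ 1.33 Ω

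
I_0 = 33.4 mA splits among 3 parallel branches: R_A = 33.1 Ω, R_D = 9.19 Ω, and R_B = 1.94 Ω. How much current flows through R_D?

ΣG = 1/33.1 + 1/9.19 + 1/1.94 = 0.6545.
By the current-divider rule, I = I_0 · G_k/ΣG = 33.4 × 0.1663 = 5.553 mA.

I ≈ 5.55 mA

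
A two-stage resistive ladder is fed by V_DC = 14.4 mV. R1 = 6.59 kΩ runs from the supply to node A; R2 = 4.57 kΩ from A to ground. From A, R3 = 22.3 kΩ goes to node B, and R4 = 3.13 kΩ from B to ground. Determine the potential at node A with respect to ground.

Node A sees R2 in parallel with the series input of stage 2, R3 + R4 = 25.43 kΩ.
R2 ‖ (R3+R4) = 3.874 kΩ.
So V_A = 14.4 × 0.3702 = 5.331 mV.

V_A ≈ 5.33 mV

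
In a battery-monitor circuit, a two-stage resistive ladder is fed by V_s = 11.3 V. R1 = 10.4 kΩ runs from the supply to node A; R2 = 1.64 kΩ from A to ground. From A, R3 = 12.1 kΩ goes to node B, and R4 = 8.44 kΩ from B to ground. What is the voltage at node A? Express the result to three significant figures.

The second stage (R3 + R4 = 20.54 kΩ) loads node A in parallel with R2.
Effective lower resistance at A: R2 ‖ 20.54 = 1.519 kΩ.
First divider: V_A = V_s · 1.519/(10.4 + 1.519) = 1.440 V.

V_A ≈ 1.44 V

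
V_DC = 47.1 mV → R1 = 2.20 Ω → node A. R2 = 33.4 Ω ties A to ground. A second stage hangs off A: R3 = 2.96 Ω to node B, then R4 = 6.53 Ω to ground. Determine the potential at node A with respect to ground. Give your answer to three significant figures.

Looking into the second stage from A: R3 + R4 = 9.490 Ω appears in parallel with R2.
R2 ‖ (R3+R4) = 7.390 Ω.
So V_A = 47.1 × 0.7706 = 36.30 mV.

V_A ≈ 36.3 mV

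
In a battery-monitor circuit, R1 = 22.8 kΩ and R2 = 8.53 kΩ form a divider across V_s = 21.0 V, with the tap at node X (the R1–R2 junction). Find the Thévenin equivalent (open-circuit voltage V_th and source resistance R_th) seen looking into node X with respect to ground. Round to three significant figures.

V_th is the unloaded tap voltage: V_s · R2/(R1+R2) = 21.0 × 0.2723 = 5.718 V.
Zeroing V_s shorts the top of R1 to ground, so R_th = R1 ‖ R2 = 6.208 kΩ.

V_th ≈ 5.72 V, R_th ≈ 6.21 kΩ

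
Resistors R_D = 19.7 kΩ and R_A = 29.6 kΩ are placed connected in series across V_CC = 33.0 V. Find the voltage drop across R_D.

Series total: ΣR = 19.7 + 29.6 = 49.30 kΩ.
By the voltage-divider rule, V = 33.0 × 19.70/49.30 = 13.19 V.

V ≈ 13.2 V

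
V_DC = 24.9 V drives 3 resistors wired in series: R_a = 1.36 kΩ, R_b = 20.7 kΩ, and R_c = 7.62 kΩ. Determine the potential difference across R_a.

ΣR = 1.36 + 20.7 + 7.62 = 29.68 kΩ.
V = V_DC · R/ΣR = 24.9 × 0.04582 = 1.141 V.

V ≈ 1.14 V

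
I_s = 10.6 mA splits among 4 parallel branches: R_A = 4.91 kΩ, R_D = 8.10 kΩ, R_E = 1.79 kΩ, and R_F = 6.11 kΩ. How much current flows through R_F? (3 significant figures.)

I ≈ 1.65 mA

ΣG = 1/4.91 + 1/8.10 + 1/1.79 + 1/6.11 = 1.049.
Current divider: I(R_F) = I_s · G_k/ΣG = 10.6 × (0.1637/1.049) = 10.6 × 0.1560 = 1.653 mA.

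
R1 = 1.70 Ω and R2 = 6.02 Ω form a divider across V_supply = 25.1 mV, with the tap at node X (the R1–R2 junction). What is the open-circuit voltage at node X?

V_th ≈ 19.6 mV

Open-circuit (no load on X): V_th = V_supply · R2/(R1 + R2) = 25.1 × 6.02/(1.700 + 6.02) = 19.57 mV.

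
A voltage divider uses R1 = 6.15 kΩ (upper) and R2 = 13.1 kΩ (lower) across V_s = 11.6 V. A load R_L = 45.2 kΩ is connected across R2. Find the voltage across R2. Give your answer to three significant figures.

R2 ‖ R_L = (13.1 × 45.2)/(13.1 + 45.2) = 10.16 kΩ.
Voltage divider with the loaded lower leg: V_out = 11.6 × 10.16/(6.15 + 10.16) = 11.6 × 0.6228 = 7.225 V.

V_out ≈ 7.23 V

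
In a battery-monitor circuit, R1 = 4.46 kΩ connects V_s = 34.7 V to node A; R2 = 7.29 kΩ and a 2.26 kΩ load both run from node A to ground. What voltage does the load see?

R2 ‖ R_L = (7.29 × 2.26)/(7.29 + 2.26) = 1.725 kΩ.
Voltage divider with the loaded lower leg: V_out = 34.7 × 1.725/(4.46 + 1.725) = 34.7 × 0.2789 = 9.679 V.

V_out ≈ 9.68 V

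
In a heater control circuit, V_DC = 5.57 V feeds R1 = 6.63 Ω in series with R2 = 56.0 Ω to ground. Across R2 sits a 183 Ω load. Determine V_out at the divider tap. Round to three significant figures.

V_out ≈ 4.82 V

R2 ‖ R_L = (56.0 × 183)/(56.0 + 183) = 42.88 Ω.
Now apply the divider: V_out = 5.57 × 0.8661 = 4.824 V.
(Unloaded it would be 4.98 V; the load pulls it down.)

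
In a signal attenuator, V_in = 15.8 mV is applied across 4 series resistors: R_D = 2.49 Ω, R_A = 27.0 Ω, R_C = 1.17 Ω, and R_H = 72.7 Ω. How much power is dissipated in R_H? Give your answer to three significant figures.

The common current is I = 15.8/103.4 = 0.1529 mA.
P = I²R = 0.02337 × 72.7 = 1.699 µW.

P ≈ 1.70 µW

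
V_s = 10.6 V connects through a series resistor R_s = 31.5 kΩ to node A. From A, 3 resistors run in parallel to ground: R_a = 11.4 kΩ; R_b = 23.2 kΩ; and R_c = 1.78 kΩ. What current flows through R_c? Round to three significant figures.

I ≈ 0.261 mA

Parallel bank: R_p = 1/(1/11.4 + 1/23.2 + 1/1.78) = 1.444 kΩ.
V_A = 10.6 × 1.444/32.94 = 0.4646 V.
I(R_c) = V_A / R_c = 0.4646/1.78 = 0.2610 mA.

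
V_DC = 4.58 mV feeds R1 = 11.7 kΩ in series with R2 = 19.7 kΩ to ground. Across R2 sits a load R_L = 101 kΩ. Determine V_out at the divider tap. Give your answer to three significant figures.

R2 ‖ R_L = (19.7 × 101)/(19.7 + 101) = 16.48 kΩ.
Then V_out = V_DC · R2'/(R1 + R2') = 4.58 × 16.48/28.18 = 2.679 mV.

V_out ≈ 2.68 mV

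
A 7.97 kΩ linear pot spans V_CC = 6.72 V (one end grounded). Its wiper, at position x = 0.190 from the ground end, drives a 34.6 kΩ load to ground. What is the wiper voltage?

V_out ≈ 1.23 V

Lower segment x·R_p = 1.514 kΩ; upper segment (1−x)·R_p = 6.456 kΩ.
(x·R_p) ‖ R_L = 1.451 kΩ.
Then V_out = V_CC · 1.451/(6.456 + 1.451) = 1.233 V.
(Unloaded: V_out = x·V_CC = 1.28 V.)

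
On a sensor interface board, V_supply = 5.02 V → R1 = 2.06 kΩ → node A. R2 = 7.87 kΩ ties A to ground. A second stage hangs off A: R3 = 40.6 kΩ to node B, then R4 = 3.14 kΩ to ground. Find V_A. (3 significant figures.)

V_A ≈ 3.84 V

Looking into the second stage from A: R3 + R4 = 43.74 kΩ appears in parallel with R2.
Effective lower resistance at A: R2 ‖ 43.74 = 6.670 kΩ.
First divider: V_A = V_supply · 6.670/(2.06 + 6.670) = 3.835 V.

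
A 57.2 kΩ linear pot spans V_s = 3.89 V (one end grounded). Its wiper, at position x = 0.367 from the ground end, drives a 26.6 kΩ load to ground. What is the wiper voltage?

Lower segment x·R_p = 20.99 kΩ; upper segment (1−x)·R_p = 36.21 kΩ.
R_L loads the lower segment: effective lower R = 11.73 kΩ.
Loaded-divider output: V_out = 3.89 × 0.2447 = 0.9520 V.

V_out ≈ 0.952 V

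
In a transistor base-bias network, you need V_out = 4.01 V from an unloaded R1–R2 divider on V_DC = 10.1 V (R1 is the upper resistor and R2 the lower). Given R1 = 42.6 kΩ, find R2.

R2 ≈ 28.1 kΩ

Required fraction k = V_out/V_DC = 0.3970.
R2 = R1 · 0.3970/(1 − 0.3970) = 28.05 kΩ.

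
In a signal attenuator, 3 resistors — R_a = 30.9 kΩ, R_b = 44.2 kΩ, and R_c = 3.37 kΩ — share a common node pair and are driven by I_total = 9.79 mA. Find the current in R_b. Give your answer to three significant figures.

Conductances: ΣG = 1/30.9 + 1/44.2 + 1/3.37 = 0.3517 (1/kΩ).
By the current-divider rule, I = I_total · G_k/ΣG = 9.79 × 0.06432 = 0.6297 mA.

I ≈ 0.630 mA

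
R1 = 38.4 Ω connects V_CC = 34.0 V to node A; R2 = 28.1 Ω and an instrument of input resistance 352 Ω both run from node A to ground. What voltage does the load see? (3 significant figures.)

V_out ≈ 13.7 V

First combine the lower leg with the load: R2 ‖ R_L = 26.02 Ω.
Then V_out = V_CC · R2'/(R1 + R2') = 34.0 × 26.02/64.42 = 13.73 V.
(Unloaded it would be 14.4 V; the load pulls it down.)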